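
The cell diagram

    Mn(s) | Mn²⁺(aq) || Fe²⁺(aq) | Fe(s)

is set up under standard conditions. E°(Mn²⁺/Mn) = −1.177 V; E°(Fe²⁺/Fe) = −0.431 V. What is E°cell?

+0.746 V

By convention the left-hand electrode in cell notation is the anode (oxidation) and the right-hand electrode is the cathode (reduction).
E°cell = E°(right) − E°(left) = −0.431 − (−1.177) = +0.746 V.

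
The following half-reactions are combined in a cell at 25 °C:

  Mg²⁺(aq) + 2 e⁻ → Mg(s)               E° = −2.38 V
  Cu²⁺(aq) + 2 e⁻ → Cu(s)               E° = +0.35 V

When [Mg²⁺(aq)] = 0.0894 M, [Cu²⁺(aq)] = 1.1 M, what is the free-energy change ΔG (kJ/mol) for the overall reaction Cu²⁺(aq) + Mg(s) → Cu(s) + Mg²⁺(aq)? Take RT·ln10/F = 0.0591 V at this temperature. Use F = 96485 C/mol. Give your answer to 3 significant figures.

−533 kJ/mol

E°cell = +0.35 − (−2.38) = +2.73 V; the balanced reaction transfers n = 2 electrons.
Q = [Mg²⁺(aq)] / [Cu²⁺(aq)] = 0.0813, so log Q = −1.090 and E = +2.73 − (0.0591/2)(−1.090) = +2.7622 V.
ΔG = −nFE = −(2)(96485)(+2.7622) J/mol = −533 kJ/mol.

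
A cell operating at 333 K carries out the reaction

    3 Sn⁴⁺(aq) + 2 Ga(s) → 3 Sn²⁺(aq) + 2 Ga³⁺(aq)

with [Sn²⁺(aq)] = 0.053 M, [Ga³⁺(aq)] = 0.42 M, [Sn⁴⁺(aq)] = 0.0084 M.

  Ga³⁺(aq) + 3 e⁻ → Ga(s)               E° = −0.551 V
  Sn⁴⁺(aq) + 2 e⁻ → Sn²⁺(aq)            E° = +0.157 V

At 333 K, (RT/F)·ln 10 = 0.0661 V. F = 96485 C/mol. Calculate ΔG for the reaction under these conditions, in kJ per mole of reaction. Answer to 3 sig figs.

E°cell = +0.157 − (−0.551) = +0.708 V; the balanced reaction transfers n = 6 electrons.
The reaction quotient is ([Sn²⁺(aq)]^3·[Ga³⁺(aq)]^2) / [Sn⁴⁺(aq)]^3 = 44.3; by Nernst, E = +0.708 − (0.0661/6)(1.646) = +0.6899 V.
ΔG = −nFE = −(6)(96485)(+0.6899) J/mol = −399 kJ/mol.

−399 kJ/mol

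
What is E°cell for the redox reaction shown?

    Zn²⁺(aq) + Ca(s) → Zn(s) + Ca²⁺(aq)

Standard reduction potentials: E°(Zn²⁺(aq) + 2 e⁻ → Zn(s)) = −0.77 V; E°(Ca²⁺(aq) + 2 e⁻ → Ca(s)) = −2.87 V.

+2.10 V

Zn²⁺(aq) gains electrons, so the Zn²⁺/Zn couple is the cathode; the Ca²⁺/Ca couple is the anode.
E°cell = E°(cathode) − E°(anode) = −0.77 − (−2.87) = +2.10 V.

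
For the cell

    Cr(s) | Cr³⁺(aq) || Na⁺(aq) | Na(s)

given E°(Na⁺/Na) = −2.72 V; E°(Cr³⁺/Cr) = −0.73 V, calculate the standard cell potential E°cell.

By convention the left-hand electrode in cell notation is the anode (oxidation) and the right-hand electrode is the cathode (reduction).
E°cell = E°(right) − E°(left) = −2.72 − (−0.73) = −1.99 V.
The negative sign shows that, as written, the cell would require an external voltage to drive the reaction.

−1.99 V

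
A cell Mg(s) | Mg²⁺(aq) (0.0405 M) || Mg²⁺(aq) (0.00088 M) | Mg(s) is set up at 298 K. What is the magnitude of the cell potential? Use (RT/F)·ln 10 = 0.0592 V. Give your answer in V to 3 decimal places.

0.049 V

For a concentration cell E°cell = 0, since both electrodes use the same couple.
The compartment with the higher Mg²⁺(aq) concentration (0.0405 M) acts as the cathode; ions are reduced there and produced at the dilute (0.00088 M) anode.
With n = 2, Ecell = −(0.0592/2)·log([dilute]/[conc]) = −(0.0592/2)·log(0.00088/0.0405) = +0.049 V.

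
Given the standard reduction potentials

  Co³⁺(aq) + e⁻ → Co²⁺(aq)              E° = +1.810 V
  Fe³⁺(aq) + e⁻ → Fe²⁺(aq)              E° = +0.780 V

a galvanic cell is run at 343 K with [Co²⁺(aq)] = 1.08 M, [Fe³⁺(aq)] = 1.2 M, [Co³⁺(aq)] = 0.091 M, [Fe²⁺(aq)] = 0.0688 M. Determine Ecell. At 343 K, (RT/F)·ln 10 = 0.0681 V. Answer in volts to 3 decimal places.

Since E°(Co³⁺/Co²⁺) > E°(Fe³⁺/Fe²⁺), Co³⁺/Co²⁺ serves as the cathode.
E°cell = E°cat − E°an = +1.810 − (+0.780) = +1.030 V; n = 1.
For the overall reaction Co³⁺(aq) + Fe²⁺(aq) → Co²⁺(aq) + Fe³⁺(aq), Q = ([Co²⁺(aq)]·[Fe³⁺(aq)]) / ([Co³⁺(aq)]·[Fe²⁺(aq)]) = 207, giving log Q = 2.316.
Applying E = E° − (RT ln10/nF)·log Q gives +1.030 − (0.0681/1)(2.316) = +0.872 V.

+0.872 V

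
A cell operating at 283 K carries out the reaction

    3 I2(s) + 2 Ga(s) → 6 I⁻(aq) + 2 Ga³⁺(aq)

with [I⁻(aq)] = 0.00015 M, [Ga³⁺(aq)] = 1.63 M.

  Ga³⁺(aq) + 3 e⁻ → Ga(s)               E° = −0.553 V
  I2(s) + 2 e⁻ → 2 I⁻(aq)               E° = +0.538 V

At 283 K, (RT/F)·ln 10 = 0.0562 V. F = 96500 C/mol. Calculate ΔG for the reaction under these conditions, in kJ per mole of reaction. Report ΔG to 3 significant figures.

E°cell = +0.538 − (−0.553) = +1.091 V; the balanced reaction transfers n = 6 electrons.
Q = [I⁻(aq)]^6·[Ga³⁺(aq)]^2 = 3.03×10^−23, so log Q = −22.519 and E = +1.091 − (0.0562/6)(−22.519) = +1.3019 V.
ΔG = −nFE = −(6)(96500)(+1.3019) J/mol = −754 kJ/mol.

−754 kJ/mol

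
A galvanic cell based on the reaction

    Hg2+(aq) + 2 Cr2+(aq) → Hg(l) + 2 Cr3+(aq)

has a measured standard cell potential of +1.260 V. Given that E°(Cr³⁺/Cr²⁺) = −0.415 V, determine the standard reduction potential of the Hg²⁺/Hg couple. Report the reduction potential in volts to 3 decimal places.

In the reaction as written the Hg²⁺/Hg couple is reduced (cathode) and Cr³⁺/Cr²⁺ is oxidized (anode), so E°cell = E°(Hg²⁺/Hg) − E°(Cr³⁺/Cr²⁺).
E°(Hg²⁺/Hg) = E°cell + E°(anode) = +1.260 + (−0.415) = +0.845 V.

+0.845 V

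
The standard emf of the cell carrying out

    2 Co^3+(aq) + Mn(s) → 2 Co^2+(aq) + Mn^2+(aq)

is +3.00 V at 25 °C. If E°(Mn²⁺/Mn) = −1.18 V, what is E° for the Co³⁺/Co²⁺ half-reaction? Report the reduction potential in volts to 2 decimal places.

In the reaction as written the Co³⁺/Co²⁺ couple is reduced (cathode) and Mn²⁺/Mn is oxidized (anode), so E°cell = E°(Co³⁺/Co²⁺) − E°(Mn²⁺/Mn).
E°(Co³⁺/Co²⁺) = E°cell + E°(anode) = +3.00 + (−1.18) = +1.82 V.

+1.82 V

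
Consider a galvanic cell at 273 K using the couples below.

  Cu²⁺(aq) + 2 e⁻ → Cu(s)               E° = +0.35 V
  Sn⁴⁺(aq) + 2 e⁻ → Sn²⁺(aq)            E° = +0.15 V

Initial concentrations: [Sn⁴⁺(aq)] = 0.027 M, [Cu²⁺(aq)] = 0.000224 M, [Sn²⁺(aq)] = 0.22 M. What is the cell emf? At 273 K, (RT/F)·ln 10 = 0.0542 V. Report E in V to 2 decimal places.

+0.13 V

Cu²⁺/Cu is reduced (cathode, E° = +0.35 V) and Sn⁴⁺/Sn²⁺ is oxidized (anode).
E°cell = E°cat − E°an = +0.35 − (+0.15) = +0.20 V; n = 2.
Balancing gives Cu²⁺(aq) + Sn²⁺(aq) → Cu(s) + Sn⁴⁺(aq); hence Q = [Sn⁴⁺(aq)] / ([Cu²⁺(aq)]·[Sn²⁺(aq)]) = 548 (log Q = 2.739).
By the Nernst equation, E = +0.20 − (0.0542/2)·(2.739) = +0.13 V.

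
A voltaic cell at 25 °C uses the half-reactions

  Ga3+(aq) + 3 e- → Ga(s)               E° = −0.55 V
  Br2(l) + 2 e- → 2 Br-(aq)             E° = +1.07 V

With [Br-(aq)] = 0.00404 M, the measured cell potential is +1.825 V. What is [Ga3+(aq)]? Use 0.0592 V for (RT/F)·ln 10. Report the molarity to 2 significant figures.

0.00062 M

With Br₂/Br⁻ at the cathode and Ga³⁺/Ga at the anode, E°cell = +1.07 − (−0.55) = +1.62 V (n = 6).
Rearranging E = E° − (0.0592/n)·log Q gives log Q = 6(+1.62 − (+1.825))/0.0592 = −20.777.
For 3 Br2(l) + 2 Ga(s) → 6 Br-(aq) + 2 Ga3+(aq), the reaction quotient is Q = [Br-(aq)]^6·[Ga3+(aq)]^2.
Substituting the known concentrations and solving, log [Ga3+(aq)] = −3.208 and [Ga3+(aq)] = 0.00062 M.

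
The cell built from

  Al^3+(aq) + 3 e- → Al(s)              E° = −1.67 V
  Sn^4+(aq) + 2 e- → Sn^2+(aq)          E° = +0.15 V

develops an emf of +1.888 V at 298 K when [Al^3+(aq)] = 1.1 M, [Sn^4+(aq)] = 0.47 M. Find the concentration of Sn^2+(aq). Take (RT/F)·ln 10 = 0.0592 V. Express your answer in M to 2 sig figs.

The Sn⁴⁺/Sn²⁺ couple has the larger reduction potential, so it is the cathode: E°cell = +0.15 − (−1.67) = +1.82 V and n = 6.
Since E = E° − (0.0592/n)·log Q, log Q = n(E° − E)/0.0592 = −6.892.
The balanced reaction is 3 Sn^4+(aq) + 2 Al(s) → 3 Sn^2+(aq) + 2 Al^3+(aq), so Q = ([Sn^2+(aq)]^3·[Al^3+(aq)]^2) / [Sn^4+(aq)]^3.
Substituting the known concentrations and solving, log [Sn^2+(aq)] = −2.653 and [Sn^2+(aq)] = 0.0022 M.

0.0022 M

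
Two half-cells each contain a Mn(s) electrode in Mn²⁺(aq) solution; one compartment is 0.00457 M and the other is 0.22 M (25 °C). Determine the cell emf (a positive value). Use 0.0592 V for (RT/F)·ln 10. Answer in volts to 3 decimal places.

0.050 V

For a concentration cell E°cell = 0, since both electrodes use the same couple.
The compartment with the higher Mn²⁺(aq) concentration (0.22 M) acts as the cathode; ions are reduced there and produced at the dilute (0.00457 M) anode.
With n = 2, Ecell = −(0.0592/2)·log([dilute]/[conc]) = −(0.0592/2)·log(0.00457/0.22) = +0.050 V.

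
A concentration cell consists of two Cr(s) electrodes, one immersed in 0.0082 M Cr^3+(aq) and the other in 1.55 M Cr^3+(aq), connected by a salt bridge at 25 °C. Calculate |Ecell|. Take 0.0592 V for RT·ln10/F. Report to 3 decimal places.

0.045 V

For a concentration cell E°cell = 0, since both electrodes use the same couple.
The compartment with the higher Cr^3+(aq) concentration (1.55 M) acts as the cathode; ions are reduced there and produced at the dilute (0.0082 M) anode.
With n = 3, Ecell = −(0.0592/3)·log([dilute]/[conc]) = −(0.0592/3)·log(0.0082/1.55) = +0.045 V.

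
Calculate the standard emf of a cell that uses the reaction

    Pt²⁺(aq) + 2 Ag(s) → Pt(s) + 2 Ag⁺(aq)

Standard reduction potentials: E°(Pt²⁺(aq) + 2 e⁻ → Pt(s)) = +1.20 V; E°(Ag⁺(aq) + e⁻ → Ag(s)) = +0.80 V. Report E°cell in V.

+0.40 V

Pt²⁺(aq) gains electrons, so the Pt²⁺/Pt couple is the cathode; the Ag⁺/Ag couple is the anode.
E°cell = E°(cathode) − E°(anode) = +1.20 − (+0.80) = +0.40 V.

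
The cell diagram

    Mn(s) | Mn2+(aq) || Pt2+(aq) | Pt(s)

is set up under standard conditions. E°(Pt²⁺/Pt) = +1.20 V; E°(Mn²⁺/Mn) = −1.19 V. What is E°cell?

+2.39 V

By convention the left-hand electrode in cell notation is the anode (oxidation) and the right-hand electrode is the cathode (reduction).
E°cell = E°(right) − E°(left) = +1.20 − (−1.19) = +2.39 V.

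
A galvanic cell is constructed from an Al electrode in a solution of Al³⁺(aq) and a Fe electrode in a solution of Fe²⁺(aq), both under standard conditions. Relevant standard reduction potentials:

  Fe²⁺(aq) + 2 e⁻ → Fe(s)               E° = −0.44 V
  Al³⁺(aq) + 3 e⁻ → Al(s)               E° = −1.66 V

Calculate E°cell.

Of the two couples in this cell, the one with the more positive reduction potential is reduced at the cathode: here that is Fe²⁺/Fe (−0.44 V); Al³⁺/Al (−1.66 V) is the anode.
E°cell = E°(cathode) − E°(anode) = −0.44 − (−1.66) = +1.22 V.

+1.22 V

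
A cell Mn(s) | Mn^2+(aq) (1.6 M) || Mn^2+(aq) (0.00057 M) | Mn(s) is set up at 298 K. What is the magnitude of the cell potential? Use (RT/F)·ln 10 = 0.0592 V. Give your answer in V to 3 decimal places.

0.102 V

For a concentration cell E°cell = 0, since both electrodes use the same couple.
The compartment with the higher Mn^2+(aq) concentration (1.6 M) acts as the cathode; ions are reduced there and produced at the dilute (0.00057 M) anode.
With n = 2, Ecell = −(0.0592/2)·log([dilute]/[conc]) = −(0.0592/2)·log(0.00057/1.6) = +0.102 V.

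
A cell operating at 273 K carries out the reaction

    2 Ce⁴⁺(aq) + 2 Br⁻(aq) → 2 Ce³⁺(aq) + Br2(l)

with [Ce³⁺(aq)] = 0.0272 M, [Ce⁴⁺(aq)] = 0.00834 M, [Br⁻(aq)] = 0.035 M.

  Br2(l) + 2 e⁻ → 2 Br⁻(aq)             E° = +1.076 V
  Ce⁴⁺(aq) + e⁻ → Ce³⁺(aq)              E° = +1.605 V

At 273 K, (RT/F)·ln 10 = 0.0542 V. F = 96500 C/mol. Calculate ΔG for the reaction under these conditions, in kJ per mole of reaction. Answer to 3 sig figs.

With Ce⁴⁺/Ce³⁺ reduced at the cathode, E°cell = +1.605 − (+1.076) = +0.529 V and n = 2.
The reaction quotient is [Ce³⁺(aq)]^2 / ([Ce⁴⁺(aq)]^2·[Br⁻(aq)]^2) = 8.68×10^3; by Nernst, E = +0.529 − (0.0542/2)(3.939) = +0.4223 V.
ΔG = −nFE = −(2)(96500)(+0.4223) J/mol = −81.5 kJ/mol.

−81.5 kJ/mol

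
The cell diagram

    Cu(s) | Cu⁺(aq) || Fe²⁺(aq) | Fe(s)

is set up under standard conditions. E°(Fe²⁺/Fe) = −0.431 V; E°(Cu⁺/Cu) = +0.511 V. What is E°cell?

−0.942 V

By convention the left-hand electrode in cell notation is the anode (oxidation) and the right-hand electrode is the cathode (reduction).
E°cell = E°(right) − E°(left) = −0.431 − (+0.511) = −0.942 V.
The negative sign shows that, as written, the cell would require an external voltage to drive the reaction.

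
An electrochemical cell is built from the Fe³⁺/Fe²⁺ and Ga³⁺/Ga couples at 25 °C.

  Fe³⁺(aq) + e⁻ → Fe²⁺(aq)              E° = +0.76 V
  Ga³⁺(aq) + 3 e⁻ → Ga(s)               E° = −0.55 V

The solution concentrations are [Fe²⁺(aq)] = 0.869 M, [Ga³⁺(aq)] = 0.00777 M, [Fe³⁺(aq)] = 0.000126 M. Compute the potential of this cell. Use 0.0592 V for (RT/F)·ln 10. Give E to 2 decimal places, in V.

Since E°(Fe³⁺/Fe²⁺) > E°(Ga³⁺/Ga), Fe³⁺/Fe²⁺ serves as the cathode.
The standard potential is +0.76 − (−0.55) = +1.31 V and the balanced reaction transfers n = 3 electrons.
The balanced reaction is 3 Fe³⁺(aq) + Ga(s) → 3 Fe²⁺(aq) + Ga³⁺(aq), so Q = ([Fe²⁺(aq)]^3·[Ga³⁺(aq)]) / [Fe³⁺(aq)]^3 = 2.55×10^9 and log Q = 9.406.
E = E° − (0.0592/n)·log Q = +1.31 − (0.0592/3)(9.406) = +1.12 V.

+1.12 V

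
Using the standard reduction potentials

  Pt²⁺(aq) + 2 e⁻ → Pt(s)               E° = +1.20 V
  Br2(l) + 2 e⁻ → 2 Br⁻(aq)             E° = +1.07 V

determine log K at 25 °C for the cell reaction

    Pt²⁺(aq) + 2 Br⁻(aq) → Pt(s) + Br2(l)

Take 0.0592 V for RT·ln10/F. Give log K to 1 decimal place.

log K = 4.4

The Pt²⁺/Pt couple is reduced (cathode); E°cell = +1.20 − (+1.07) = +0.13 V with n = 2.
At equilibrium E = 0, so log K = nE°cell / 0.0592 = (2)(+0.13) / 0.0592 = 4.4.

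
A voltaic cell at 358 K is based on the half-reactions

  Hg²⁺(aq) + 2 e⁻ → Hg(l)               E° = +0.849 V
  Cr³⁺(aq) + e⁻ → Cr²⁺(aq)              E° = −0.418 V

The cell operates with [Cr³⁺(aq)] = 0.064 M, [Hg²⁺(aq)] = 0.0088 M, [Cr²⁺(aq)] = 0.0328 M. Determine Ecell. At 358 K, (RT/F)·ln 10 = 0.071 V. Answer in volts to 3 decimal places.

The Hg²⁺/Hg couple has the more positive E°, so it is the cathode; Cr³⁺/Cr²⁺ is the anode.
E°cell = +0.849 − (−0.418) = +1.267 V, with n = 2 electrons transferred.
Balancing gives Hg²⁺(aq) + 2 Cr²⁺(aq) → Hg(l) + 2 Cr³⁺(aq); hence Q = [Cr³⁺(aq)]^2 / ([Hg²⁺(aq)]·[Cr²⁺(aq)]^2) = 433 (log Q = 2.636).
By the Nernst equation, E = +1.267 − (0.071/2)·(2.636) = +1.173 V.

+1.173 V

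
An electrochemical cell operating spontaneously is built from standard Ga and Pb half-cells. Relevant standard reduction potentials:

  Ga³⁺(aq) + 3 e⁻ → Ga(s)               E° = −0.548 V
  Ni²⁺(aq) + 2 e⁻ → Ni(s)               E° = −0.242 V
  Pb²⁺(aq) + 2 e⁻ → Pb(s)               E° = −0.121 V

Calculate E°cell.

Of the two couples in this cell, the one with the more positive reduction potential is reduced at the cathode: here that is Pb²⁺/Pb (−0.121 V); Ga³⁺/Ga (−0.548 V) is the anode.
E°cell = E°(cathode) − E°(anode) = −0.121 − (−0.548) = +0.427 V.

+0.427 V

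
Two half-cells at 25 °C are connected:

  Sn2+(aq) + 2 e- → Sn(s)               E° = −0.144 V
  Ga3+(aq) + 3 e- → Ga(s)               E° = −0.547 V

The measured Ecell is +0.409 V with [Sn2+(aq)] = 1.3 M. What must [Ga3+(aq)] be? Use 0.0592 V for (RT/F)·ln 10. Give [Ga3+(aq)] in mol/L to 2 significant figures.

With Sn²⁺/Sn at the cathode and Ga³⁺/Ga at the anode, E°cell = −0.144 − (−0.547) = +0.403 V (n = 6).
Since E = E° − (0.0592/n)·log Q, log Q = n(E° − E)/0.0592 = −0.608.
The balanced reaction is 3 Sn2+(aq) + 2 Ga(s) → 3 Sn(s) + 2 Ga3+(aq), so Q = [Ga3+(aq)]^2 / [Sn2+(aq)]^3.
Solving for the unknown gives log [Ga3+(aq)] = −0.133, so [Ga3+(aq)] ≈ 0.74 M.

0.74 M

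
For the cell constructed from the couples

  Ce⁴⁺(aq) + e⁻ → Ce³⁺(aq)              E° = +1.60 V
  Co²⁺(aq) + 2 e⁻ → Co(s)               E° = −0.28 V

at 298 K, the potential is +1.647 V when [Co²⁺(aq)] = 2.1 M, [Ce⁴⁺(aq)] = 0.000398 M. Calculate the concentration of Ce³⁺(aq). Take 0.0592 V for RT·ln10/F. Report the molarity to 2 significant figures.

2.4 M

With Ce⁴⁺/Ce³⁺ at the cathode and Co²⁺/Co at the anode, E°cell = +1.60 − (−0.28) = +1.88 V (n = 2).
From the Nernst equation, log Q = n(E° − E)/0.0592 = 2·(+1.88 − (+1.647))/0.0592 = 7.872.
Balancing electrons gives 2 Ce⁴⁺(aq) + Co(s) → 2 Ce³⁺(aq) + Co²⁺(aq); thus Q = ([Ce³⁺(aq)]^2·[Co²⁺(aq)]) / [Ce⁴⁺(aq)]^2.
Solving for the unknown gives log [Ce³⁺(aq)] = 0.375, so [Ce³⁺(aq)] ≈ 2.4 M.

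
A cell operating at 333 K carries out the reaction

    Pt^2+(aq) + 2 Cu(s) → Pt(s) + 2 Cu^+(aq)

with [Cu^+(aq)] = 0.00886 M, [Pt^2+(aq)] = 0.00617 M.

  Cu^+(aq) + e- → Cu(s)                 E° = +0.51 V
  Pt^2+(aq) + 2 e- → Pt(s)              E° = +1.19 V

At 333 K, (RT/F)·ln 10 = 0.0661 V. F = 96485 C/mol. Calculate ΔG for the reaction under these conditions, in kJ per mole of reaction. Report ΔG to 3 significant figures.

The standard cell potential is +1.19 − (+0.51) = +0.68 V, with n = 2 electrons in the balanced equation.
Q = [Cu^+(aq)]^2 / [Pt^2+(aq)] = 0.0127, so log Q = −1.895 and E = +0.68 − (0.0661/2)(−1.895) = +0.7426 V.
Finally ΔG = −nFE = −(2)(96485 C/mol)(+0.7426 V) = −143 kJ/mol.

−143 kJ/mol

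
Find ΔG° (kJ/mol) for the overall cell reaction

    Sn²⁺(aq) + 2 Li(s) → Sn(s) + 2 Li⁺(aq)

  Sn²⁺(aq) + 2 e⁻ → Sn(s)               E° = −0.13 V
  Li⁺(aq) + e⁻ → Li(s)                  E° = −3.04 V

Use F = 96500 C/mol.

In the reaction as written Sn²⁺(aq) is reduced, so the Sn²⁺/Sn couple is the cathode and Li⁺/Li is the anode.
E°cell = −0.13 − (−3.04) = +2.91 V; balancing electrons gives n = 2.
ΔG° = −nFE°cell = −(2)(96500)(+2.91) J/mol = −562 kJ/mol.

−562 kJ/mol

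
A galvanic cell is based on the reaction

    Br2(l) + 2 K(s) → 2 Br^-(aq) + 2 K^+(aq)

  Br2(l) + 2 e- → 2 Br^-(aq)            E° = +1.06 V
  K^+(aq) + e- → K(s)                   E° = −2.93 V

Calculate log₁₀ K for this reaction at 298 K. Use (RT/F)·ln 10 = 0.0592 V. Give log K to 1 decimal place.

The Br₂/Br⁻ couple is reduced (cathode); E°cell = +1.06 − (−2.93) = +3.99 V with n = 2.
At equilibrium E = 0, so log K = nE°cell / 0.0592 = (2)(+3.99) / 0.0592 = 134.8.

log K = 134.8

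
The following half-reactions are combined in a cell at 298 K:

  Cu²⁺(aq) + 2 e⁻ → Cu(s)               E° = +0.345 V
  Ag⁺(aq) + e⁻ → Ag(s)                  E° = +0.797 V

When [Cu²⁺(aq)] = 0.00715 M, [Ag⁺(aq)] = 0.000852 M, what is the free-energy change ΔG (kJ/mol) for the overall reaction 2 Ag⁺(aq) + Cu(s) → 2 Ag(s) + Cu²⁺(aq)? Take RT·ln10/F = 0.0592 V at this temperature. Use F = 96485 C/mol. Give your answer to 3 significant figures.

−64.4 kJ/mol

With Ag⁺/Ag reduced at the cathode, E°cell = +0.797 − (+0.345) = +0.452 V and n = 2.
The reaction quotient is [Cu²⁺(aq)] / [Ag⁺(aq)]^2 = 9.85×10^3; by Nernst, E = +0.452 − (0.0592/2)(3.993) = +0.3338 V.
Then ΔG = −nFE = −2 × 96485 × +0.3338 J/mol = −64.4 kJ/mol.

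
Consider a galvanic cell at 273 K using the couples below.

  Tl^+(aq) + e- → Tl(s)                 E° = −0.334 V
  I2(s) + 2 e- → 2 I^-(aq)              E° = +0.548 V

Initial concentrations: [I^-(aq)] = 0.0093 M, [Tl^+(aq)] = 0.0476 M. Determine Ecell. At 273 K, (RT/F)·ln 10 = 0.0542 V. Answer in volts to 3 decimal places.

+1.064 V

I₂/I⁻ is reduced (cathode, E° = +0.548 V) and Tl⁺/Tl is oxidized (anode).
E°cell = E°cat − E°an = +0.548 − (−0.334) = +0.882 V; n = 2.
The balanced reaction is I2(s) + 2 Tl(s) → 2 I^-(aq) + 2 Tl^+(aq), so Q = [I^-(aq)]^2·[Tl^+(aq)]^2 = 1.96×10^−7 and log Q = −6.708.
E = E° − (0.0542/n)·log Q = +0.882 − (0.0542/2)(−6.708) = +1.064 V.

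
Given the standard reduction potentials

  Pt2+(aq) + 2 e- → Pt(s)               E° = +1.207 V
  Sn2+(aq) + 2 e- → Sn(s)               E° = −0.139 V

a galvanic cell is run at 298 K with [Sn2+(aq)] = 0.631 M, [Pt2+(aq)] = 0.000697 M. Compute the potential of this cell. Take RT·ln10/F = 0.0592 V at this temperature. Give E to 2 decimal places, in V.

+1.26 V

Pt²⁺/Pt is reduced (cathode, E° = +1.207 V) and Sn²⁺/Sn is oxidized (anode).
The standard potential is +1.207 − (−0.139) = +1.346 V and the balanced reaction transfers n = 2 electrons.
The balanced reaction is Pt2+(aq) + Sn(s) → Pt(s) + Sn2+(aq), so Q = [Sn2+(aq)] / [Pt2+(aq)] = 905 and log Q = 2.957.
By the Nernst equation, E = +1.346 − (0.0592/2)·(2.957) = +1.26 V.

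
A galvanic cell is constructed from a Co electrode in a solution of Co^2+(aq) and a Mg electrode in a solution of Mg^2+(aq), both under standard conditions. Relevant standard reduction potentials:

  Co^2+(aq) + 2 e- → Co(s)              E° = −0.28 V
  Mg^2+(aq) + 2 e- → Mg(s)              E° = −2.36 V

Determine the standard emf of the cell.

+2.08 V

Of the two couples in this cell, the one with the more positive reduction potential is reduced at the cathode: here that is Co²⁺/Co (−0.28 V); Mg²⁺/Mg (−2.36 V) is the anode.
E°cell = E°(cathode) − E°(anode) = −0.28 − (−2.36) = +2.08 V.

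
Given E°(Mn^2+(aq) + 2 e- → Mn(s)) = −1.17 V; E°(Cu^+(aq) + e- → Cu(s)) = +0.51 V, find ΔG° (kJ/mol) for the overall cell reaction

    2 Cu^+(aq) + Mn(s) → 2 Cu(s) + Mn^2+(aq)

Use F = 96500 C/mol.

−324 kJ/mol

In the reaction as written Cu^+(aq) is reduced, so the Cu⁺/Cu couple is the cathode and Mn²⁺/Mn is the anode.
E°cell = +0.51 − (−1.17) = +1.68 V; balancing electrons gives n = 2.
ΔG° = −nFE°cell = −(2)(96500)(+1.68) J/mol = −324 kJ/mol.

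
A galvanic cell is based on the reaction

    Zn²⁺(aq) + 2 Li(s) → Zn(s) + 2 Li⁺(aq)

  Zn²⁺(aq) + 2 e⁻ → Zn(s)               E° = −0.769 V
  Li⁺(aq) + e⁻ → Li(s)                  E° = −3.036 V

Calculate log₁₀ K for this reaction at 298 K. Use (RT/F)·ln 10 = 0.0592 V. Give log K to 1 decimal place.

log K = 76.6

The Zn²⁺/Zn couple is reduced (cathode); E°cell = −0.769 − (−3.036) = +2.267 V with n = 2.
At equilibrium E = 0, so log K = nE°cell / 0.0592 = (2)(+2.267) / 0.0592 = 76.6.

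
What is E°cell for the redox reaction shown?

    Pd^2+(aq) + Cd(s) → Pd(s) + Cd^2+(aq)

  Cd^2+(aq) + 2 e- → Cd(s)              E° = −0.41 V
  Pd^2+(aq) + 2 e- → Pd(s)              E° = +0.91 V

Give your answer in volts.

+1.32 V

In the reaction as written, Pd^2+(aq) is reduced (cathode) and Cd^2+(aq) is produced by oxidation at the anode.
E°cell = E°(cathode) − E°(anode) = +0.91 − (−0.41) = +1.32 V.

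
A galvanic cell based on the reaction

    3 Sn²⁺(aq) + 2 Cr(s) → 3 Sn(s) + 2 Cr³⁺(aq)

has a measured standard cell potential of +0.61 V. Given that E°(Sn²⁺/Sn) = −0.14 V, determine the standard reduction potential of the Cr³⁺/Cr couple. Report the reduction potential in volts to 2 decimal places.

−0.75 V

In the reaction as written the Sn²⁺/Sn couple is reduced (cathode) and Cr³⁺/Cr is oxidized (anode), so E°cell = E°(Sn²⁺/Sn) − E°(Cr³⁺/Cr).
E°(Cr³⁺/Cr) = E°(cathode) − E°cell = −0.14 − (+0.61) = −0.75 V.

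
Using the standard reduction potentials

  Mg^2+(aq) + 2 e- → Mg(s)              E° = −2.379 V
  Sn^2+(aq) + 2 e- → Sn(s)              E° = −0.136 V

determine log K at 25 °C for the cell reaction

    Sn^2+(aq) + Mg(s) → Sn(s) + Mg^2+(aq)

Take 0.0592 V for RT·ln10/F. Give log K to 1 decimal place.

log K = 75.8

The Sn²⁺/Sn couple is reduced (cathode); E°cell = −0.136 − (−2.379) = +2.243 V with n = 2.
At equilibrium E = 0, so log K = nE°cell / 0.0592 = (2)(+2.243) / 0.0592 = 75.8.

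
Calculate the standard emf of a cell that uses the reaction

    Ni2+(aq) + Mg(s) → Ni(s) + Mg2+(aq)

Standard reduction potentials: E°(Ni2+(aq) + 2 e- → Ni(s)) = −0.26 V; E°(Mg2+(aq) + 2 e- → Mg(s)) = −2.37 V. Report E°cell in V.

+2.11 V

Ni2+(aq) gains electrons, so the Ni²⁺/Ni couple is the cathode; the Mg²⁺/Mg couple is the anode.
E°cell = E°(cathode) − E°(anode) = −0.26 − (−2.37) = +2.11 V.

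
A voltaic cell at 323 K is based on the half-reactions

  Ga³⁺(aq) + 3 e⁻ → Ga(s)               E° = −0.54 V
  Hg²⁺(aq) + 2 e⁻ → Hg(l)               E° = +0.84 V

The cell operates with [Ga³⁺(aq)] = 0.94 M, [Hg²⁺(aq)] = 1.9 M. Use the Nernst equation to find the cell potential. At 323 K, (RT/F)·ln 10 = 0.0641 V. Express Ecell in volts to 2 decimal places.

+1.39 V

Since E°(Hg²⁺/Hg) > E°(Ga³⁺/Ga), Hg²⁺/Hg serves as the cathode.
E°cell = E°cat − E°an = +0.84 − (−0.54) = +1.38 V; n = 6.
Balancing gives 3 Hg²⁺(aq) + 2 Ga(s) → 3 Hg(l) + 2 Ga³⁺(aq); hence Q = [Ga³⁺(aq)]^2 / [Hg²⁺(aq)]^3 = 0.129 (log Q = −0.890).
Applying E = E° − (RT ln10/nF)·log Q gives +1.38 − (0.0641/6)(−0.890) = +1.39 V.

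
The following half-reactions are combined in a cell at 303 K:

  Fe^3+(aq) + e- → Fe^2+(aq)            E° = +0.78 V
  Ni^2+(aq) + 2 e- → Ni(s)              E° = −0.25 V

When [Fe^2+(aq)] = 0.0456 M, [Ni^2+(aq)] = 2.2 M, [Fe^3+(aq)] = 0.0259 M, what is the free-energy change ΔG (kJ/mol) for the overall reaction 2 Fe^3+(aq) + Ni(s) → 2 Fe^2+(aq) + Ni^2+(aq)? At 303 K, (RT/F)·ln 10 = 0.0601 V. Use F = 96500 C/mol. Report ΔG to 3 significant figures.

−194 kJ/mol

With Fe³⁺/Fe²⁺ reduced at the cathode, E°cell = +0.78 − (−0.25) = +1.03 V and n = 2.
The reaction quotient is ([Fe^2+(aq)]^2·[Ni^2+(aq)]) / [Fe^3+(aq)]^2 = 6.82; by Nernst, E = +1.03 − (0.0601/2)(0.834) = +1.0049 V.
Then ΔG = −nFE = −2 × 96500 × +1.0049 J/mol = −194 kJ/mol.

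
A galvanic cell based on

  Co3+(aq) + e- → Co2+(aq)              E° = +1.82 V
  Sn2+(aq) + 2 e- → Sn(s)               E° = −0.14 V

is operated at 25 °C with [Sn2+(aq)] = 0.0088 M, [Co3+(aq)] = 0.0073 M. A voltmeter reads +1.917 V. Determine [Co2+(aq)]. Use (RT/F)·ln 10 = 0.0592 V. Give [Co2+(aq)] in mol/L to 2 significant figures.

0.41 M

With Co³⁺/Co²⁺ at the cathode and Sn²⁺/Sn at the anode, E°cell = +1.82 − (−0.14) = +1.96 V (n = 2).
Since E = E° − (0.0592/n)·log Q, log Q = n(E° − E)/0.0592 = 1.453.
The balanced reaction is 2 Co3+(aq) + Sn(s) → 2 Co2+(aq) + Sn2+(aq), so Q = ([Co2+(aq)]^2·[Sn2+(aq)]) / [Co3+(aq)]^2.
Isolating [Co2+(aq)] in Q = 10^{1.453} yields log [Co2+(aq)] = −0.382, i.e. 0.41 M.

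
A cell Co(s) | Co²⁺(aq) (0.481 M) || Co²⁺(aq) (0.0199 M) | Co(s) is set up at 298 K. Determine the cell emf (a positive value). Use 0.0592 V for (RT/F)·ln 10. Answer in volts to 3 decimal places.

For a concentration cell E°cell = 0, since both electrodes use the same couple.
The compartment with the higher Co²⁺(aq) concentration (0.481 M) acts as the cathode; ions are reduced there and produced at the dilute (0.0199 M) anode.
With n = 2, Ecell = −(0.0592/2)·log([dilute]/[conc]) = −(0.0592/2)·log(0.0199/0.481) = +0.041 V.

0.041 V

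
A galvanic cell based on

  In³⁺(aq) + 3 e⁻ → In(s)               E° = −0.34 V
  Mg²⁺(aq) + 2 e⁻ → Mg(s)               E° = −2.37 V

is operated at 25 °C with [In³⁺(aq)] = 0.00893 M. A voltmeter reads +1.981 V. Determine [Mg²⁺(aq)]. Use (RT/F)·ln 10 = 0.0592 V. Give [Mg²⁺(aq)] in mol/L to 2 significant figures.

1.9 M

With In³⁺/In at the cathode and Mg²⁺/Mg at the anode, E°cell = −0.34 − (−2.37) = +2.03 V (n = 6).
Rearranging E = E° − (0.0592/n)·log Q gives log Q = 6(+2.03 − (+1.981))/0.0592 = 4.966.
The balanced reaction is 2 In³⁺(aq) + 3 Mg(s) → 2 In(s) + 3 Mg²⁺(aq), so Q = [Mg²⁺(aq)]^3 / [In³⁺(aq)]^2.
Solving for the unknown gives log [Mg²⁺(aq)] = 0.289, so [Mg²⁺(aq)] ≈ 1.9 M.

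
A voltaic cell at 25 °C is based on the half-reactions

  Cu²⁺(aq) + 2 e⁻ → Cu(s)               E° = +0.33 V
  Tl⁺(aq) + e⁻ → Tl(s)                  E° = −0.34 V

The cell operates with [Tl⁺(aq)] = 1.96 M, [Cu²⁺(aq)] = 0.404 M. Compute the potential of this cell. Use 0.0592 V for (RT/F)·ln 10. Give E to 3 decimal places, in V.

+0.641 V

Cu²⁺/Cu is reduced (cathode, E° = +0.33 V) and Tl⁺/Tl is oxidized (anode).
E°cell = E°cat − E°an = +0.33 − (−0.34) = +0.67 V; n = 2.
The balanced reaction is Cu²⁺(aq) + 2 Tl(s) → Cu(s) + 2 Tl⁺(aq), so Q = [Tl⁺(aq)]^2 / [Cu²⁺(aq)] = 9.51 and log Q = 0.978.
By the Nernst equation, E = +0.67 − (0.0592/2)·(0.978) = +0.641 V.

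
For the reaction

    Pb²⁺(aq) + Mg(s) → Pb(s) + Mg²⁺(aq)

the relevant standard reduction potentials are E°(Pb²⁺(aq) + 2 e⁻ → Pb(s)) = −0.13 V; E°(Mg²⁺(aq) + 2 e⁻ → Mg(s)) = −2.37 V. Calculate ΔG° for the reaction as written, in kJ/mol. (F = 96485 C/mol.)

−432 kJ/mol

In the reaction as written Pb²⁺(aq) is reduced, so the Pb²⁺/Pb couple is the cathode and Mg²⁺/Mg is the anode.
E°cell = −0.13 − (−2.37) = +2.24 V; balancing electrons gives n = 2.
ΔG° = −nFE°cell = −(2)(96485)(+2.24) J/mol = −432 kJ/mol.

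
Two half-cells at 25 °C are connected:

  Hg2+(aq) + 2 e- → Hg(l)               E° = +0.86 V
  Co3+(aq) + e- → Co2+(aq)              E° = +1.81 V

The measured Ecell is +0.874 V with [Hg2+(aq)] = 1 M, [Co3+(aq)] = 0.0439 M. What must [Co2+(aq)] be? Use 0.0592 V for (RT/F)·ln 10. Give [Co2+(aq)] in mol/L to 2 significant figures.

The Co³⁺/Co²⁺ couple has the larger reduction potential, so it is the cathode: E°cell = +1.81 − (+0.86) = +0.95 V and n = 2.
Since E = E° − (0.0592/n)·log Q, log Q = n(E° − E)/0.0592 = 2.568.
Balancing electrons gives 2 Co3+(aq) + Hg(l) → 2 Co2+(aq) + Hg2+(aq); thus Q = ([Co2+(aq)]^2·[Hg2+(aq)]) / [Co3+(aq)]^2.
Isolating [Co2+(aq)] in Q = 10^{2.568} yields log [Co2+(aq)] = −0.074, i.e. 0.84 M.

0.84 M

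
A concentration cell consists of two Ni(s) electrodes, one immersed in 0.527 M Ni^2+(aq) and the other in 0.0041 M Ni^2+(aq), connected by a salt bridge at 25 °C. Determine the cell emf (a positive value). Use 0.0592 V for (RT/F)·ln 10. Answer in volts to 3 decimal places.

0.062 V

For a concentration cell E°cell = 0, since both electrodes use the same couple.
The compartment with the higher Ni^2+(aq) concentration (0.527 M) acts as the cathode; ions are reduced there and produced at the dilute (0.0041 M) anode.
With n = 2, Ecell = −(0.0592/2)·log([dilute]/[conc]) = −(0.0592/2)·log(0.0041/0.527) = +0.062 V.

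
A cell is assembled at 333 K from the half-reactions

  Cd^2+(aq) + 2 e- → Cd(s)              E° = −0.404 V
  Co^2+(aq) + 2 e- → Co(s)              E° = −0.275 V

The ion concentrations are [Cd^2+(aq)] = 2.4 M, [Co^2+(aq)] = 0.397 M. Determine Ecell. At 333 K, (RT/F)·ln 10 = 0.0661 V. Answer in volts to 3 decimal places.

+0.103 V

Co²⁺/Co is reduced (cathode, E° = −0.275 V) and Cd²⁺/Cd is oxidized (anode).
E°cell = −0.275 − (−0.404) = +0.129 V, with n = 2 electrons transferred.
For the overall reaction Co^2+(aq) + Cd(s) → Co(s) + Cd^2+(aq), Q = [Cd^2+(aq)] / [Co^2+(aq)] = 6.05, giving log Q = 0.781.
Applying E = E° − (RT ln10/nF)·log Q gives +0.129 − (0.0661/2)(0.781) = +0.103 V.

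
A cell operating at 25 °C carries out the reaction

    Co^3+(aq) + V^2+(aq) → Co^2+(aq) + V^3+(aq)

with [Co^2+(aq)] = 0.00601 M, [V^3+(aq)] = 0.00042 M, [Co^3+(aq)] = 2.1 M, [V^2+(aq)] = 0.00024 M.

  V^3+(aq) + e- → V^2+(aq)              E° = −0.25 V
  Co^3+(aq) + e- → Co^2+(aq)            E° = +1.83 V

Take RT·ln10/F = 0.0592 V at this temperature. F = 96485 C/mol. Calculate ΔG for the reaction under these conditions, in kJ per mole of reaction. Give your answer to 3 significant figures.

−214 kJ/mol

E°cell = +1.83 − (−0.25) = +2.08 V; the balanced reaction transfers n = 1 electron.
Q = ([Co^2+(aq)]·[V^3+(aq)]) / ([Co^3+(aq)]·[V^2+(aq)]) = 0.00501, so log Q = −2.300 and E = +2.08 − (0.0592/1)(−2.300) = +2.2162 V.
Finally ΔG = −nFE = −(1)(96485 C/mol)(+2.2162 V) = −214 kJ/mol.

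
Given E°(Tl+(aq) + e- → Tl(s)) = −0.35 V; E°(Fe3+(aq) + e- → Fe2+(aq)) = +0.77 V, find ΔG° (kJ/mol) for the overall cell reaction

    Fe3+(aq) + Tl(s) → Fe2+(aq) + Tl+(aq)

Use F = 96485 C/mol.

−108 kJ/mol

In the reaction as written Fe3+(aq) is reduced, so the Fe³⁺/Fe²⁺ couple is the cathode and Tl⁺/Tl is the anode.
E°cell = +0.77 − (−0.35) = +1.12 V; balancing electrons gives n = 1.
ΔG° = −nFE°cell = −(1)(96485)(+1.12) J/mol = −108 kJ/mol.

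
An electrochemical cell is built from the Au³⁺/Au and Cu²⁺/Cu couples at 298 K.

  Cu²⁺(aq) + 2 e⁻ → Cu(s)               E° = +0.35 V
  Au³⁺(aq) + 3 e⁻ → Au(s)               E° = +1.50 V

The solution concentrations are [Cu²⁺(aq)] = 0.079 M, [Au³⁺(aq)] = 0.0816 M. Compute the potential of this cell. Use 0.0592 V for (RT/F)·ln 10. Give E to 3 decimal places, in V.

The Au³⁺/Au couple has the more positive E°, so it is the cathode; Cu²⁺/Cu is the anode.
E°cell = E°cat − E°an = +1.50 − (+0.35) = +1.15 V; n = 6.
The balanced reaction is 2 Au³⁺(aq) + 3 Cu(s) → 2 Au(s) + 3 Cu²⁺(aq), so Q = [Cu²⁺(aq)]^3 / [Au³⁺(aq)]^2 = 0.074 and log Q = −1.130.
Applying E = E° − (RT ln10/nF)·log Q gives +1.15 − (0.0592/6)(−1.130) = +1.161 V.

+1.161 V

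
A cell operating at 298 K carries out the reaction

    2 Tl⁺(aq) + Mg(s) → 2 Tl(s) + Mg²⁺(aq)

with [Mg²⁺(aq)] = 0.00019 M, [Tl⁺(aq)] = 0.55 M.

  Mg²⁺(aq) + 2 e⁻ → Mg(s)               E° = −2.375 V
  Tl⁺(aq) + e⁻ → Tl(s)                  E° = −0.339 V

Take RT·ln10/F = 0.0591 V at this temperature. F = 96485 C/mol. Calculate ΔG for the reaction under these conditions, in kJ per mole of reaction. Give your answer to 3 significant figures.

−411 kJ/mol

With Tl⁺/Tl reduced at the cathode, E°cell = −0.339 − (−2.375) = +2.036 V and n = 2.
Q = [Mg²⁺(aq)] / [Tl⁺(aq)]^2 = 0.000628, so log Q = −3.202 and E = +2.036 − (0.0591/2)(−3.202) = +2.1306 V.
Then ΔG = −nFE = −2 × 96485 × +2.1306 J/mol = −411 kJ/mol.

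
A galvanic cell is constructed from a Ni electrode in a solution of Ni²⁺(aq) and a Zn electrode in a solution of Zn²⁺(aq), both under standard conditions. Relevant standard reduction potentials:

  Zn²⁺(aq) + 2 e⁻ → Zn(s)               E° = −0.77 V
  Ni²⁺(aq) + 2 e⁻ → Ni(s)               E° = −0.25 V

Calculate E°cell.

The Ni²⁺/Ni couple has the higher E°, so Ni ion is reduced (cathode) and Zn is oxidized (anode).
E°cell = E°(cathode) − E°(anode) = −0.25 − (−0.77) = +0.52 V.

+0.52 V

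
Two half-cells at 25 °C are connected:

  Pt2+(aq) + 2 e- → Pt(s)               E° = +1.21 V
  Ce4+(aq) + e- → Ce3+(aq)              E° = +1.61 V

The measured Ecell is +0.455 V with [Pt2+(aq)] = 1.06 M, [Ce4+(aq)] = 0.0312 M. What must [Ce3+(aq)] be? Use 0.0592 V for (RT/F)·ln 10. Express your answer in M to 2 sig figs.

0.0036 M

Ce⁴⁺/Ce³⁺ is the cathode (higher E°); E°cell = +1.61 − (+1.21) = +0.40 V with n = 2.
Since E = E° − (0.0592/n)·log Q, log Q = n(E° − E)/0.0592 = −1.858.
The balanced reaction is 2 Ce4+(aq) + Pt(s) → 2 Ce3+(aq) + Pt2+(aq), so Q = ([Ce3+(aq)]^2·[Pt2+(aq)]) / [Ce4+(aq)]^2.
Isolating [Ce3+(aq)] in Q = 10^{−1.858} yields log [Ce3+(aq)] = −2.447, i.e. 0.0036 M.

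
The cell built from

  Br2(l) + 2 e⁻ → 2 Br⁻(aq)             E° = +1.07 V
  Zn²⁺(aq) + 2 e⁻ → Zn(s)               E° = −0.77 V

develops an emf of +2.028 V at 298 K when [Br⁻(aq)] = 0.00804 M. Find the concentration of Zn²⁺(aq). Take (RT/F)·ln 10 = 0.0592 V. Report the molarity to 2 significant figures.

Br₂/Br⁻ is the cathode (higher E°); E°cell = +1.07 − (−0.77) = +1.84 V with n = 2.
Since E = E° − (0.0592/n)·log Q, log Q = n(E° − E)/0.0592 = −6.351.
For Br2(l) + Zn(s) → 2 Br⁻(aq) + Zn²⁺(aq), the reaction quotient is Q = [Br⁻(aq)]^2·[Zn²⁺(aq)].
Isolating [Zn²⁺(aq)] in Q = 10^{−6.351} yields log [Zn²⁺(aq)] = −2.162, i.e. 0.0069 M.

0.0069 M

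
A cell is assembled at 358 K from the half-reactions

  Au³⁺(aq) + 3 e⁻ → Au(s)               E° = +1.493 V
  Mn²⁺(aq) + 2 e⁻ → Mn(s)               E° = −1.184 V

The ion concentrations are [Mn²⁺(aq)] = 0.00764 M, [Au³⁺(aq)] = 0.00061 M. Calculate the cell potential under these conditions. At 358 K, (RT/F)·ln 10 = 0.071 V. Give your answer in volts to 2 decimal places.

+2.68 V

The Au³⁺/Au couple has the more positive E°, so it is the cathode; Mn²⁺/Mn is the anode.
The standard potential is +1.493 − (−1.184) = +2.677 V and the balanced reaction transfers n = 6 electrons.
Balancing gives 2 Au³⁺(aq) + 3 Mn(s) → 2 Au(s) + 3 Mn²⁺(aq); hence Q = [Mn²⁺(aq)]^3 / [Au³⁺(aq)]^2 = 1.2 (log Q = 0.079).
E = E° − (0.071/n)·log Q = +2.677 − (0.071/6)(0.079) = +2.68 V.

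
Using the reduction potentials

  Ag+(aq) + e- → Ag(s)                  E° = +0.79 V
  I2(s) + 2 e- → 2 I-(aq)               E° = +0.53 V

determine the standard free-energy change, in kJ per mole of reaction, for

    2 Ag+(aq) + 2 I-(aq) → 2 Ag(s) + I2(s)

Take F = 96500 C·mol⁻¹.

−50.2 kJ/mol

In the reaction as written Ag+(aq) is reduced, so the Ag⁺/Ag couple is the cathode and I₂/I⁻ is the anode.
E°cell = +0.79 − (+0.53) = +0.26 V; balancing electrons gives n = 2.
ΔG° = −nFE°cell = −(2)(96500)(+0.26) J/mol = −50.2 kJ/mol.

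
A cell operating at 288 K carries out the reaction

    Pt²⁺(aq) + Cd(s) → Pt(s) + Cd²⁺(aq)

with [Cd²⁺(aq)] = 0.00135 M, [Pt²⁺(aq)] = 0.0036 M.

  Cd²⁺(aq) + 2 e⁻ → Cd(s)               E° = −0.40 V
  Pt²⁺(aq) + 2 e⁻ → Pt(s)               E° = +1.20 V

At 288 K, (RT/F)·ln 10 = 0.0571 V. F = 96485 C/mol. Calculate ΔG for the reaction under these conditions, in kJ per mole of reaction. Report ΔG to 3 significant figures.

The standard cell potential is +1.20 − (−0.40) = +1.60 V, with n = 2 electrons in the balanced equation.
Q = [Cd²⁺(aq)] / [Pt²⁺(aq)] = 0.375, so log Q = −0.426 and E = +1.60 − (0.0571/2)(−0.426) = +1.6122 V.
Finally ΔG = −nFE = −(2)(96485 C/mol)(+1.6122 V) = −311 kJ/mol.

−311 kJ/mol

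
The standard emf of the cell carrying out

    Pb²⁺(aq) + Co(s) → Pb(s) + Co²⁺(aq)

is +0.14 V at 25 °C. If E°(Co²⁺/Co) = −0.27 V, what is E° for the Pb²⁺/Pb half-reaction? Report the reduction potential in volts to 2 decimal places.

In the reaction as written the Pb²⁺/Pb couple is reduced (cathode) and Co²⁺/Co is oxidized (anode), so E°cell = E°(Pb²⁺/Pb) − E°(Co²⁺/Co).
E°(Pb²⁺/Pb) = E°cell + E°(anode) = +0.14 + (−0.27) = −0.13 V.

−0.13 V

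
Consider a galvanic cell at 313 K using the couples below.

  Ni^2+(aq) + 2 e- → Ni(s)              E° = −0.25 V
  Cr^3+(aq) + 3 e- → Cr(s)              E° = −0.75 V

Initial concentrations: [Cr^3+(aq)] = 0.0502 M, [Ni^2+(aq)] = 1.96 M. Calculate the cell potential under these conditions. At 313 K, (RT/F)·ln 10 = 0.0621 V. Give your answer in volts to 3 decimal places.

+0.536 V

Ni²⁺/Ni is reduced (cathode, E° = −0.25 V) and Cr³⁺/Cr is oxidized (anode).
E°cell = E°cat − E°an = −0.25 − (−0.75) = +0.50 V; n = 6.
For the overall reaction 3 Ni^2+(aq) + 2 Cr(s) → 3 Ni(s) + 2 Cr^3+(aq), Q = [Cr^3+(aq)]^2 / [Ni^2+(aq)]^3 = 0.000335, giving log Q = −3.475.
Applying E = E° − (RT ln10/nF)·log Q gives +0.50 − (0.0621/6)(−3.475) = +0.536 V.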